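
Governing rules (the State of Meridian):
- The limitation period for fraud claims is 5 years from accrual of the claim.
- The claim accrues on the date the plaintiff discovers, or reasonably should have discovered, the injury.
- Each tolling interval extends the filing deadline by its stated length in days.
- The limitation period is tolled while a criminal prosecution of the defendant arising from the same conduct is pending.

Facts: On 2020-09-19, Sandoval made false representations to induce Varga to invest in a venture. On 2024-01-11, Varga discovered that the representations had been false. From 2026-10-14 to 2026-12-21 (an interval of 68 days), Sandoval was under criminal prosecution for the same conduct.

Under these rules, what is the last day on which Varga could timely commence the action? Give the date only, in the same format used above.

2029-03-20

The claim did not accrue until Varga discovered the injury on 2024-01-11; the 2020-09-19 act date does not start the clock under the stated rule.
The untolled deadline — 5 years after 2024-01-11 — is 2029-01-11.
The pending criminal prosecution from 2026-10-14 to 2026-12-21 tolled the period for 68 days, extending the deadline to 2029-03-20.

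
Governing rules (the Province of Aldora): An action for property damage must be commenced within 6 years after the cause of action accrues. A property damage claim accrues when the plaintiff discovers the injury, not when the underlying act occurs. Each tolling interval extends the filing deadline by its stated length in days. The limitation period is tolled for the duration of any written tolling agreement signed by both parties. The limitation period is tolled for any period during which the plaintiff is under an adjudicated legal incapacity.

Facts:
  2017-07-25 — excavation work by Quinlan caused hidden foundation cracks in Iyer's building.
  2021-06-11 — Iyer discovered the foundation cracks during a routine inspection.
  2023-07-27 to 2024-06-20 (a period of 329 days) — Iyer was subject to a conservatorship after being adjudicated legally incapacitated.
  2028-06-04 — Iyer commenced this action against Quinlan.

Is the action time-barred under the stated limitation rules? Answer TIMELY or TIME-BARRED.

Under the discovery rule, the claim accrued on 2021-06-11, when Iyer discovered the injury — not on the 2017-07-25 date of the underlying act.
Adding the 6 years base period to 2021-06-11 gives a deadline of 2027-06-11, before any tolling.
The period was tolled for 329 days by the plaintiff's legal incapacity (2023-07-27 to 2024-06-20), pushing the deadline to 2028-05-05.
Filing on 2028-06-04 missed the 2028-05-05 deadline — the action is time-barred.

TIME-BARRED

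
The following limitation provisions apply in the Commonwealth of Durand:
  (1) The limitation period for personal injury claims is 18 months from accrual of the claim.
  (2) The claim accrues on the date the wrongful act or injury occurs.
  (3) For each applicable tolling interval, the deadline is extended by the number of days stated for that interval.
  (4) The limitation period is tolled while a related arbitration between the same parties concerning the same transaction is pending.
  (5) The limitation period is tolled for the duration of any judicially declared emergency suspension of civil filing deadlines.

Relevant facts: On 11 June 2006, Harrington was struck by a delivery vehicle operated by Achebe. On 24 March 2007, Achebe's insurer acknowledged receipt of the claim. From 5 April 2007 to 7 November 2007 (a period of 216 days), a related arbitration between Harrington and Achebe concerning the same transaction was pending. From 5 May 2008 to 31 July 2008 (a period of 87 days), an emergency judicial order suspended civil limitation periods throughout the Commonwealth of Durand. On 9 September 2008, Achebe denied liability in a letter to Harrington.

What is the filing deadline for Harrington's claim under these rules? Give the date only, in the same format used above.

The claim accrued on 11 June 2006, the date of the act.
18 months from 11 June 2006 is 11 December 2007.
The period was tolled for 216 days by the pending related arbitration (5 April 2007 to 7 November 2007), pushing the deadline to 14 July 2008.
The period was tolled for 87 days by the emergency suspension of filing deadlines (5 May 2008 to 31 July 2008), pushing the deadline to 9 October 2008.
None of the other events listed affects the running of the period under the stated rules.

9 October 2008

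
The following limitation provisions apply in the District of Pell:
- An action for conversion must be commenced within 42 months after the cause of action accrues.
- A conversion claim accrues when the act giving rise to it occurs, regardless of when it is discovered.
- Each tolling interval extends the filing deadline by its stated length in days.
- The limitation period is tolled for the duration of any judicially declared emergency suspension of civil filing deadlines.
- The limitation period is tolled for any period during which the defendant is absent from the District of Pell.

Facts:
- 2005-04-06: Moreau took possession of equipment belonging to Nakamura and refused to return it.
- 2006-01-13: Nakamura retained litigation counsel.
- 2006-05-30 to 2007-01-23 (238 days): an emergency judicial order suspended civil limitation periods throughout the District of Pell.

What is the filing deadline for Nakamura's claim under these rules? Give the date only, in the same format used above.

The claim accrued on 2005-04-06, when the wrongful act occurred.
42 months from 2005-04-06 is 2008-10-06.
The emergency suspension of filing deadlines from 2006-05-30 to 2007-01-23 tolled the period for 238 days, extending the deadline to 2009-06-01.
None of the other events listed affects the running of the period under the stated rules.

2009-06-01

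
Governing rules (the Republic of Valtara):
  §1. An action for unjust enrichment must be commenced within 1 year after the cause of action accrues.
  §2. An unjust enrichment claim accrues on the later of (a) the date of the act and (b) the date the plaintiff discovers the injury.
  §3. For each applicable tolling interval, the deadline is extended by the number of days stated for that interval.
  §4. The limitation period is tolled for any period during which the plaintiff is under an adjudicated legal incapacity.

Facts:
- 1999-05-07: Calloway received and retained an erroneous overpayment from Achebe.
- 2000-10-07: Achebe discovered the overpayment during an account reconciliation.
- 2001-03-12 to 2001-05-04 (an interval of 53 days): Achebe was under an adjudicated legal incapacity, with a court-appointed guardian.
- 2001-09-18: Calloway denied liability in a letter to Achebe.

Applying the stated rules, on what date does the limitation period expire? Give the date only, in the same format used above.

Taking the later of the act (1999-05-07) and discovery (2000-10-07), the claim accrued on 2000-10-07.
1 year from 2000-10-07 is 2001-10-07.
Because the plaintiff's legal incapacity ran from 2001-03-12 to 2001-05-04, the deadline is extended by 53 days to 2001-11-29.
None of the other events listed affects the running of the period under the stated rules.

2001-11-29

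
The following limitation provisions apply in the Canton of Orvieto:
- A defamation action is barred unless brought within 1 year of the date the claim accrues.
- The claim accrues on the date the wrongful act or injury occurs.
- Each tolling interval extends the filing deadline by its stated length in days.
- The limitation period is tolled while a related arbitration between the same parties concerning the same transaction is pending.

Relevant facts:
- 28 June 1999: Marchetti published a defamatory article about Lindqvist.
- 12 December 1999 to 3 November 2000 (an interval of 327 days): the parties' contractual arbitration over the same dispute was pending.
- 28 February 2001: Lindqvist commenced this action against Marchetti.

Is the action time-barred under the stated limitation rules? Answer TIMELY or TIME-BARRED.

The claim accrued on 28 June 1999, the date of the act.
The untolled deadline — 1 year after 28 June 1999 — is 28 June 2000.
The period was tolled for 327 days by the pending related arbitration (12 December 1999 to 3 November 2000), pushing the deadline to 21 May 2001.
Lindqvist filed on 28 February 2001, before the 21 May 2001 deadline, so the action is timely.

TIMELY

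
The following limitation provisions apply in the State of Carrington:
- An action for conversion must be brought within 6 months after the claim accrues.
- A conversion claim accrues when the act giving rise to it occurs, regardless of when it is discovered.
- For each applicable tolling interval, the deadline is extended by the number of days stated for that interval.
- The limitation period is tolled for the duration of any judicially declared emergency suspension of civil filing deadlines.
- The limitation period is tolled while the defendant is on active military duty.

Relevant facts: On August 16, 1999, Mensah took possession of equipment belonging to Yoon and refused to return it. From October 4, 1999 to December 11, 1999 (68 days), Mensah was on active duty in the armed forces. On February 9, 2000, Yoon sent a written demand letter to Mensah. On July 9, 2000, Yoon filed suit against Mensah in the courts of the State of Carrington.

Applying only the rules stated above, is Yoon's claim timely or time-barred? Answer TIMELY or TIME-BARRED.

The claim accrued on August 16, 1999, the date of the act.
The untolled deadline — 6 months after August 16, 1999 — is February 16, 2000.
The period was tolled for 68 days by the defendant's active military service (October 4, 1999 to December 11, 1999), pushing the deadline to April 24, 2000.
Nothing else in the chronology tolls or restarts the period.
Yoon filed on July 9, 2000, after the April 24, 2000 deadline, so the action is time-barred.

TIME-BARRED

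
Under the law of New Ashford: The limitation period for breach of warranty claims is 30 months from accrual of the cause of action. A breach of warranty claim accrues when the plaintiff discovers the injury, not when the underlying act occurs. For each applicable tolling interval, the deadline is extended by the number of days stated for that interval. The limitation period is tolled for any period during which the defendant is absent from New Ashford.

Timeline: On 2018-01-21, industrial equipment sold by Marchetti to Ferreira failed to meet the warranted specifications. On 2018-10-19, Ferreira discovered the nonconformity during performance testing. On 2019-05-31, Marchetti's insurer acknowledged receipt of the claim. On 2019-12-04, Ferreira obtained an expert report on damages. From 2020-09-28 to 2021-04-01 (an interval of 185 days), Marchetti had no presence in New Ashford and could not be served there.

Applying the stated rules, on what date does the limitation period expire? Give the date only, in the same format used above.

Under the discovery rule, the claim accrued on 2018-10-19, when Ferreira discovered the injury — not on the 2018-01-21 date of the underlying act.
The untolled deadline — 30 months after 2018-10-19 — is 2021-04-19.
The period was tolled for 185 days by the defendant's absence from the jurisdiction (2020-09-28 to 2021-04-01), pushing the deadline to 2021-10-21.
Nothing else in the chronology tolls or restarts the period.

2021-10-21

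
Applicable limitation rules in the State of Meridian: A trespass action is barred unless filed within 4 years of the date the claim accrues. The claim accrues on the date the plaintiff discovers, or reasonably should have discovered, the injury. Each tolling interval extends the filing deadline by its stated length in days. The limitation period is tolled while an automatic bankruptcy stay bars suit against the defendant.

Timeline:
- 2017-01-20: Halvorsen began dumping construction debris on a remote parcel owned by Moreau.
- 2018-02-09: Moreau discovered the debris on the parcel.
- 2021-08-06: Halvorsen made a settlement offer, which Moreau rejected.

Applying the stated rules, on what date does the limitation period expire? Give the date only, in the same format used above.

The claim did not accrue until Moreau discovered the injury on 2018-02-09; the 2017-01-20 act date does not start the clock under the stated rule.
The untolled deadline — 4 years after 2018-02-09 — is 2022-02-09.
The other events in the timeline have no effect on the limitation period under the stated rules.

2022-02-09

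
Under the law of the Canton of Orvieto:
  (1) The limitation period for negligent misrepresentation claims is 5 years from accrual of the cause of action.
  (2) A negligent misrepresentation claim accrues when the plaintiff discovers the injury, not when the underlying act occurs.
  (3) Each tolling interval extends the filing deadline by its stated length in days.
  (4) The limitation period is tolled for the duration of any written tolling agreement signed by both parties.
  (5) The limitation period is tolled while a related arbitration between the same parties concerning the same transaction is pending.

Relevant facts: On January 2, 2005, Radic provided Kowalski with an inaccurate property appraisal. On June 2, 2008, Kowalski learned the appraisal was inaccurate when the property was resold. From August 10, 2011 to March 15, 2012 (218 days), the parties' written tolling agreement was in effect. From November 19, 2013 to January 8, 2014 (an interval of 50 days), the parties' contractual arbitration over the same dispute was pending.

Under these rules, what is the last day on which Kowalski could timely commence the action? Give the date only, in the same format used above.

February 25, 2014

The claim did not accrue until Kowalski discovered the injury on June 2, 2008; the January 2, 2005 act date does not start the clock under the stated rule.
5 years from June 2, 2008 is June 2, 2013.
Because the written tolling agreement ran from August 10, 2011 to March 15, 2012, the deadline is extended by 218 days to January 6, 2014.
The pending related arbitration from November 19, 2013 to January 8, 2014 tolled the period for 50 days, extending the deadline to February 25, 2014.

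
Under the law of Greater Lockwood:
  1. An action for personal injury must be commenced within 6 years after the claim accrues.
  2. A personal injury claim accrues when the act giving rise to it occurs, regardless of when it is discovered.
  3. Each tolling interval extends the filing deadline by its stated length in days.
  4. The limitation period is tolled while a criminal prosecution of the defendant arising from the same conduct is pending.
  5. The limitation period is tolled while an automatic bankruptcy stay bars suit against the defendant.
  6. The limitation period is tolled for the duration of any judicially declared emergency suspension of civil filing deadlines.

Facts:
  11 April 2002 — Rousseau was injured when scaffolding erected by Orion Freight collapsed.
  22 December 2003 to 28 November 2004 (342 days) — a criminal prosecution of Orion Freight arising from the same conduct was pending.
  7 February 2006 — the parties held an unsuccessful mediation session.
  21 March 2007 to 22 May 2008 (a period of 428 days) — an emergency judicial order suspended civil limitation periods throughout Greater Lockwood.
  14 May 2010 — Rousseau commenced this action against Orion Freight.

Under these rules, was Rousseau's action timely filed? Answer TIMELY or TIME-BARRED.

TIMELY

The claim accrued on 11 April 2002, the date of the act.
6 years from 11 April 2002 is 11 April 2008.
Because the pending criminal prosecution ran from 22 December 2003 to 28 November 2004, the deadline is extended by 342 days to 19 March 2009.
The period was tolled for 428 days by the emergency suspension of filing deadlines (21 March 2007 to 22 May 2008), pushing the deadline to 21 May 2010.
The other events in the timeline have no effect on the limitation period under the stated rules.
Filing on 14 May 2010 beat the 21 May 2010 deadline — the action is timely.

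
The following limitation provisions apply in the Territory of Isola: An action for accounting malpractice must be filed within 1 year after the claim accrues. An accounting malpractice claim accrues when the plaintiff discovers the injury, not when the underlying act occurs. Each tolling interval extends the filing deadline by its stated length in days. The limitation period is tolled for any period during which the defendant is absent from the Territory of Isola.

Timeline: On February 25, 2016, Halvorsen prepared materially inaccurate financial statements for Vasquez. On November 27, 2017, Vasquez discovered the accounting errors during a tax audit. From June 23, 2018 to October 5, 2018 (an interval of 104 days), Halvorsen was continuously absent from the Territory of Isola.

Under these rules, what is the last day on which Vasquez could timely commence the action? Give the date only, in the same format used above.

March 11, 2019

The claim did not accrue until Vasquez discovered the injury on November 27, 2017; the February 25, 2016 act date does not start the clock under the stated rule.
Adding the 1 year base period to November 27, 2017 gives a deadline of November 27, 2018, before any tolling.
The defendant's absence from the jurisdiction from June 23, 2018 to October 5, 2018 tolled the period for 104 days, extending the deadline to March 11, 2019.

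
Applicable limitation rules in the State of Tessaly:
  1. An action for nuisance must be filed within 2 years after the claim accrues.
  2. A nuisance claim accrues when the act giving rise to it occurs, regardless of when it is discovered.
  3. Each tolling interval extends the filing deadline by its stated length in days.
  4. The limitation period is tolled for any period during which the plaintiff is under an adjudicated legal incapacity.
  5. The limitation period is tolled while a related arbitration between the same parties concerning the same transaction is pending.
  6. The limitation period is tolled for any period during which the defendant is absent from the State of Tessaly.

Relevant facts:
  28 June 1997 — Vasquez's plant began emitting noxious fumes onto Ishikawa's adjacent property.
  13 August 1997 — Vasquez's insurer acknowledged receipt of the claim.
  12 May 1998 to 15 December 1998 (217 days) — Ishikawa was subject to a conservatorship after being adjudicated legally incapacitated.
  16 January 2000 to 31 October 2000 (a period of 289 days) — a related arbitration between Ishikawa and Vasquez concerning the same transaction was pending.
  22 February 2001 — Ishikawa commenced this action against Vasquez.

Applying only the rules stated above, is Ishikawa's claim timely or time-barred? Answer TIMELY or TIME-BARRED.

TIME-BARRED

The claim accrued on 28 June 1997, when the wrongful act occurred.
The untolled deadline — 2 years after 28 June 1997 — is 28 June 1999.
The period was tolled for 217 days by the plaintiff's legal incapacity (12 May 1998 to 15 December 1998), pushing the deadline to 31 January 2000.
Because the pending related arbitration ran from 16 January 2000 to 31 October 2000, the deadline is extended by 289 days to 15 November 2000.
None of the other events listed affects the running of the period under the stated rules.
The 22 February 2001 filing falls after the 15 November 2000 deadline; the claim is time-barred.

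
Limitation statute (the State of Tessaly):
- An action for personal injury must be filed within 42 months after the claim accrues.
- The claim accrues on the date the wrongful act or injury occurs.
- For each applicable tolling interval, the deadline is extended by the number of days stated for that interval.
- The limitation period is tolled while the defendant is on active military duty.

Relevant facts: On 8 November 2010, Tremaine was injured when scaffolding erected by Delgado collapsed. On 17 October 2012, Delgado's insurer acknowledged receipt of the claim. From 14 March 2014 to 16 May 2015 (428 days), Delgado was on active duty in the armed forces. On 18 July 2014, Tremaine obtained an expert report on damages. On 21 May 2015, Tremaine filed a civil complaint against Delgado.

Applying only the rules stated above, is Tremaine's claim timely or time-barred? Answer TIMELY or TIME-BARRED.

The limitation period began to run on 8 November 2010.
The untolled deadline — 42 months after 8 November 2010 — is 8 May 2014.
The defendant's active military service from 14 March 2014 to 16 May 2015 tolled the period for 428 days, extending the deadline to 10 July 2015.
Nothing else in the chronology tolls or restarts the period.
Tremaine filed on 21 May 2015, before the 10 July 2015 deadline, so the action is timely.

TIMELY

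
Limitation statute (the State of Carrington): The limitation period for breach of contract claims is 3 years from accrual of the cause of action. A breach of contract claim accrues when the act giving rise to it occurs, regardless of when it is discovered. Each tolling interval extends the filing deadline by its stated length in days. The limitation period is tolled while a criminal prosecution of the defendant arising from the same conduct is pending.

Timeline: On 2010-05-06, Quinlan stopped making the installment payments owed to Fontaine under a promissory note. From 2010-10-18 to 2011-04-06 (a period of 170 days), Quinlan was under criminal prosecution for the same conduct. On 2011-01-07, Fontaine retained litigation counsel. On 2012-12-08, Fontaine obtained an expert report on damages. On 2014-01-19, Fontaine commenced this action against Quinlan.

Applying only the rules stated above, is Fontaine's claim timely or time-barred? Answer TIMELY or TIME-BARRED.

TIME-BARRED

The cause of action accrued on 2010-05-06, the date of the act.
The untolled deadline — 3 years after 2010-05-06 — is 2013-05-06.
The period was tolled for 170 days by the pending criminal prosecution (2010-10-18 to 2011-04-06), pushing the deadline to 2013-10-23.
None of the other events listed affects the running of the period under the stated rules.
Filing on 2014-01-19 missed the 2013-10-23 deadline — the action is time-barred.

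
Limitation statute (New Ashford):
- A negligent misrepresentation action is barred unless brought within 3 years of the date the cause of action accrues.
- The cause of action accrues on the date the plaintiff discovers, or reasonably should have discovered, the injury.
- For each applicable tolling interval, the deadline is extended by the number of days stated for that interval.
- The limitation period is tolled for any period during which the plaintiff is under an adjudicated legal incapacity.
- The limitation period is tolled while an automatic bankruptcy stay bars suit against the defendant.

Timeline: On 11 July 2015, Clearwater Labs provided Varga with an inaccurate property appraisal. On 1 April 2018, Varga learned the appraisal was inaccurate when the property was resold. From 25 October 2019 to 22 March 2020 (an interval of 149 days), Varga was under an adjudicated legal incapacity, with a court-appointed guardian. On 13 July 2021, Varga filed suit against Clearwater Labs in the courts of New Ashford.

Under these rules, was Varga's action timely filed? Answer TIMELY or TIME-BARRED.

Under the discovery rule, the claim accrued on 1 April 2018, when Varga discovered the injury — not on the 11 July 2015 date of the underlying act.
3 years from 1 April 2018 is 1 April 2021.
The period was tolled for 149 days by the plaintiff's legal incapacity (25 October 2019 to 22 March 2020), pushing the deadline to 28 August 2021.
The 13 July 2021 filing precedes the 28 August 2021 deadline; the claim is timely.

TIMELY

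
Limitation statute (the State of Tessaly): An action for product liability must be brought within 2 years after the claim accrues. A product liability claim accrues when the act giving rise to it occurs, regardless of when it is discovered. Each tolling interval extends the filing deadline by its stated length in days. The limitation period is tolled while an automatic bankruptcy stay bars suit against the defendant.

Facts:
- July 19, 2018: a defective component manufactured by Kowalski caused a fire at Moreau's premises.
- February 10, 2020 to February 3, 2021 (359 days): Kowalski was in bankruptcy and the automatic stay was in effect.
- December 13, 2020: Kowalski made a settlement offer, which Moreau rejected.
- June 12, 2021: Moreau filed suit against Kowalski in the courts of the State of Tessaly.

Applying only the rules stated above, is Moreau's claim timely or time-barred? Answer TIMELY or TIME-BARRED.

TIMELY

The limitation period began to run on July 19, 2018.
Adding the 2 years base period to July 19, 2018 gives a deadline of July 19, 2020, before any tolling.
The period was tolled for 359 days by the automatic bankruptcy stay (February 10, 2020 to February 3, 2021), pushing the deadline to July 13, 2021.
The other events in the timeline have no effect on the limitation period under the stated rules.
The June 12, 2021 filing precedes the July 13, 2021 deadline; the claim is timely.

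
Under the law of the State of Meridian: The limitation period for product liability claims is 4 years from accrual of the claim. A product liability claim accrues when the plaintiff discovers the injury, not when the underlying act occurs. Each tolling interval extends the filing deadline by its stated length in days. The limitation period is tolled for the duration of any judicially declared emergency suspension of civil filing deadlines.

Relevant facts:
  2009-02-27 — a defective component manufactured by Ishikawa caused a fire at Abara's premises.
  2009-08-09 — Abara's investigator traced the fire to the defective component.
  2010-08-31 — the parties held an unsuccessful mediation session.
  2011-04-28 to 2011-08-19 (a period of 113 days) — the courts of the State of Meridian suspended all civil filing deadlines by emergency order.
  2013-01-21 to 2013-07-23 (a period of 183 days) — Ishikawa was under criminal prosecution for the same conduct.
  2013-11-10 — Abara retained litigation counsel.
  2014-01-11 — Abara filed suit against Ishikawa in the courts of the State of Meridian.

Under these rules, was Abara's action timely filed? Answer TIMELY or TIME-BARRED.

Accrual is tied to discovery, so the period began on 2009-08-09 rather than on 2009-02-27 when the act occurred.
The untolled deadline — 4 years after 2009-08-09 — is 2013-08-09.
The period was tolled for 113 days by the emergency suspension of filing deadlines (2011-04-28 to 2011-08-19), pushing the deadline to 2013-11-30.
No stated provision tolls the period for a criminal prosecution, so the interval from 2013-01-21 to 2013-07-23 has no effect on the deadline.
The other events in the timeline have no effect on the limitation period under the stated rules.
The 2014-01-11 filing falls after the 2013-11-30 deadline; the claim is time-barred.

TIME-BARRED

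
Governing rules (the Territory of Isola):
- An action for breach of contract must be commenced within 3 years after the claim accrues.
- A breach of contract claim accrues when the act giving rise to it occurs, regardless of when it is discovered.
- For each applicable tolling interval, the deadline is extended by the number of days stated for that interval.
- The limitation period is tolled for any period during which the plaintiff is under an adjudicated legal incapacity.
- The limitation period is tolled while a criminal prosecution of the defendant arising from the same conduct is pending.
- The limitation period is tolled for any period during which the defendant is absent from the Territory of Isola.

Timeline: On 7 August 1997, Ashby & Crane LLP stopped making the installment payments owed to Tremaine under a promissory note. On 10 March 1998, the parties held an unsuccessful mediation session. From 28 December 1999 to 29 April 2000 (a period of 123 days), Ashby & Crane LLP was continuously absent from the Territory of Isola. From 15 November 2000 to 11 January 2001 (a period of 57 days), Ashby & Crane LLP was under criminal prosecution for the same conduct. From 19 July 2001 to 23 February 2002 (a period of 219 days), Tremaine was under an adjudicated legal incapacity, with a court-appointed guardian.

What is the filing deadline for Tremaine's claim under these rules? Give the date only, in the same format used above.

The claim accrued on 7 August 1997, when the wrongful act occurred.
Adding the 3 years base period to 7 August 1997 gives a deadline of 7 August 2000, before any tolling.
The period was tolled for 123 days by the defendant's absence from the jurisdiction (28 December 1999 to 29 April 2000), pushing the deadline to 8 December 2000.
The period was tolled for 57 days by the pending criminal prosecution (15 November 2000 to 11 January 2001), pushing the deadline to 3 February 2001.
The plaintiff's legal incapacity starting 19 July 2001 came too late — the period had run on 3 February 2001 — and so does not extend the deadline.
Nothing else in the chronology tolls or restarts the period.

3 February 2001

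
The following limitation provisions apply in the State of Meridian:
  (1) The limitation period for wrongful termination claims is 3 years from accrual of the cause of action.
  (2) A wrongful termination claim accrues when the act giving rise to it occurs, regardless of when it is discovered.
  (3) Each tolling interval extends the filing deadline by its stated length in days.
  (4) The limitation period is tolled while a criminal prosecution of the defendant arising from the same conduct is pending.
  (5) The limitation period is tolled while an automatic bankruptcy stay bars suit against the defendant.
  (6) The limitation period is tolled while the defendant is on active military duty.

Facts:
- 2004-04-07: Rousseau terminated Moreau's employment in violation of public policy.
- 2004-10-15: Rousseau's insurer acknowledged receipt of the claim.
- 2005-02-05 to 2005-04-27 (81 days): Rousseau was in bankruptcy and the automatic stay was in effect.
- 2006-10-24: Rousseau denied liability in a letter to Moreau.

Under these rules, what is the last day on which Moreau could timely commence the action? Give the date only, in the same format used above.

2007-06-27

The claim accrued on 2004-04-07, when the wrongful act occurred.
3 years from 2004-04-07 is 2007-04-07.
Because the automatic bankruptcy stay ran from 2005-02-05 to 2005-04-27, the deadline is extended by 81 days to 2007-06-27.
None of the other events listed affects the running of the period under the stated rules.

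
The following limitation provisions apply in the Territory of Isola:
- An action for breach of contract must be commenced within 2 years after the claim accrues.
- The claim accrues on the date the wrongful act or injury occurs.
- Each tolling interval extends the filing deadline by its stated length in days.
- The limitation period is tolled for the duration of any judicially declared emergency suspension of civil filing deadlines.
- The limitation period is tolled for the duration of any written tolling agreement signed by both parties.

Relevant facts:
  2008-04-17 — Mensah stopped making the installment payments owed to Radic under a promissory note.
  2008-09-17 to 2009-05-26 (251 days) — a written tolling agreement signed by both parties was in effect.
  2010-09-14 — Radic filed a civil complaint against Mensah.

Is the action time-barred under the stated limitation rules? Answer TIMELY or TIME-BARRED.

TIMELY

The claim accrued on 2008-04-17, when the wrongful act occurred.
The untolled deadline — 2 years after 2008-04-17 — is 2010-04-17.
The written tolling agreement from 2008-09-17 to 2009-05-26 tolled the period for 251 days, extending the deadline to 2010-12-24.
The 2010-09-14 filing precedes the 2010-12-24 deadline; the claim is timely.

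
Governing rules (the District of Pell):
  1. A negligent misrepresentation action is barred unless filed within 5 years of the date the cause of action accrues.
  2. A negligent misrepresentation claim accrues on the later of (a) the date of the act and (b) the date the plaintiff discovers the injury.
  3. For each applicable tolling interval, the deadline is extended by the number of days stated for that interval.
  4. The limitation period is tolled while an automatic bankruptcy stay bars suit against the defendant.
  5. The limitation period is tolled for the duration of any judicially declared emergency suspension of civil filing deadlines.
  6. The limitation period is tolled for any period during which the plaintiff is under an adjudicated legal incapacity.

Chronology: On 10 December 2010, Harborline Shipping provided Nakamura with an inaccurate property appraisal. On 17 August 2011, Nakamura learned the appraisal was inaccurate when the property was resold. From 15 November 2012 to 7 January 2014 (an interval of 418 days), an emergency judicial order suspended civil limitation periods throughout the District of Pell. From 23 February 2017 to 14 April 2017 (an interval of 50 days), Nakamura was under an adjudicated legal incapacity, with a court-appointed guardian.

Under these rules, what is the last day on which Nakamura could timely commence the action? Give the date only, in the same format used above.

Because discovery on 17 August 2011 post-dates the 10 December 2010 act, accrual under the later-of rule falls on 17 August 2011.
The untolled deadline — 5 years after 17 August 2011 — is 17 August 2016.
The period was tolled for 418 days by the emergency suspension of filing deadlines (15 November 2012 to 7 January 2014), pushing the deadline to 9 October 2017.
Because the plaintiff's legal incapacity ran from 23 February 2017 to 14 April 2017, the deadline is extended by 50 days to 28 November 2017.

28 November 2017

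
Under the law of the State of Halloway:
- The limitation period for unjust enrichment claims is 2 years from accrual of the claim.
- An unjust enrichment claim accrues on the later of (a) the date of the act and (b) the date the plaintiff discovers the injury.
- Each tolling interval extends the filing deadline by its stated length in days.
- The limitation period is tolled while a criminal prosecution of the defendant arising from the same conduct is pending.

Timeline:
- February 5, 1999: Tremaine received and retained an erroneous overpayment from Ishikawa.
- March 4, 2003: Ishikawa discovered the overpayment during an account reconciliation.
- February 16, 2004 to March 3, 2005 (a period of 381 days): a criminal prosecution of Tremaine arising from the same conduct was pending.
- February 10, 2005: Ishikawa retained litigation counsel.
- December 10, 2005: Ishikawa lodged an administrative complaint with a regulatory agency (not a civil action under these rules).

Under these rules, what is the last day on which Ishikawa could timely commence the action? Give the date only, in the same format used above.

March 20, 2006

The claim accrued on March 4, 2003 — the later of the February 5, 1999 act and the March 4, 2003 discovery.
The untolled deadline — 2 years after March 4, 2003 — is March 4, 2005.
The pending criminal prosecution from February 16, 2004 to March 3, 2005 tolled the period for 381 days, extending the deadline to March 20, 2006.
The other events in the timeline have no effect on the limitation period under the stated rules.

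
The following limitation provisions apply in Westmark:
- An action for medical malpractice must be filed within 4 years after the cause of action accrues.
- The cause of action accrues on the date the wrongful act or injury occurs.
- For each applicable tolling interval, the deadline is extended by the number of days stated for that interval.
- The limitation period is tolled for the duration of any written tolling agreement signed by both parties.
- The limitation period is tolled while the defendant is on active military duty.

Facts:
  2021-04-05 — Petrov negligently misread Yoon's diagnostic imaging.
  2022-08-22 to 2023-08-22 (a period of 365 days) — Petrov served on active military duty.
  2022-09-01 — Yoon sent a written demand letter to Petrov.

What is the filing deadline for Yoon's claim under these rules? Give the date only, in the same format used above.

The limitation period began to run on 2021-04-05.
Adding the 4 years base period to 2021-04-05 gives a deadline of 2025-04-05, before any tolling.
The period was tolled for 365 days by the defendant's active military service (2022-08-22 to 2023-08-22), pushing the deadline to 2026-04-05.
None of the other events listed affects the running of the period under the stated rules.

2026-04-05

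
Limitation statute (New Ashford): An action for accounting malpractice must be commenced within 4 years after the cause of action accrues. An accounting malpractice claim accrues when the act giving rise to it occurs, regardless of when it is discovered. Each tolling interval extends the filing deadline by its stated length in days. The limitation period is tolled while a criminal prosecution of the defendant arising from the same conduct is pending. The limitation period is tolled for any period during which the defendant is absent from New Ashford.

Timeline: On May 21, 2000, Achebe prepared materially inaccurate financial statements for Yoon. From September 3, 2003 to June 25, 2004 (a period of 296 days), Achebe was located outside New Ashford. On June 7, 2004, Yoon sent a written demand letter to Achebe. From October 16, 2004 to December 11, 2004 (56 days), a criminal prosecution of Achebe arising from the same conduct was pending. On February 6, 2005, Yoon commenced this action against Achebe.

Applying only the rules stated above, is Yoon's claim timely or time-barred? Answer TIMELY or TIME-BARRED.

The claim accrued on May 21, 2000, when the wrongful act occurred.
4 years from May 21, 2000 is May 21, 2004.
The period was tolled for 296 days by the defendant's absence from the jurisdiction (September 3, 2003 to June 25, 2004), pushing the deadline to March 13, 2005.
The period was tolled for 56 days by the pending criminal prosecution (October 16, 2004 to December 11, 2004), pushing the deadline to May 8, 2005.
None of the other events listed affects the running of the period under the stated rules.
Yoon filed on February 6, 2005, before the May 8, 2005 deadline, so the action is timely.

TIMELY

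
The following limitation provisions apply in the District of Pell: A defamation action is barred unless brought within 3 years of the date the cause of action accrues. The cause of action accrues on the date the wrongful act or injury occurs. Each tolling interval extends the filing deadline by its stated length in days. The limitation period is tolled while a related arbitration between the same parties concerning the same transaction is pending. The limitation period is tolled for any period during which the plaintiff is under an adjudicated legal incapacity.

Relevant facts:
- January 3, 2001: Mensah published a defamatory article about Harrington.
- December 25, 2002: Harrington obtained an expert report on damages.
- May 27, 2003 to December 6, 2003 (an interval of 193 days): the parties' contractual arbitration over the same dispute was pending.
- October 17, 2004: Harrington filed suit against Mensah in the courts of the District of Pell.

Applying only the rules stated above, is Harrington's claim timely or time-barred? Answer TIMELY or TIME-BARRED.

TIME-BARRED

The cause of action accrued on January 3, 2001, the date of the act.
3 years from January 3, 2001 is January 3, 2004.
The pending related arbitration from May 27, 2003 to December 6, 2003 tolled the period for 193 days, extending the deadline to July 14, 2004.
Nothing else in the chronology tolls or restarts the period.
Filing on October 17, 2004 missed the July 14, 2004 deadline — the action is time-barred.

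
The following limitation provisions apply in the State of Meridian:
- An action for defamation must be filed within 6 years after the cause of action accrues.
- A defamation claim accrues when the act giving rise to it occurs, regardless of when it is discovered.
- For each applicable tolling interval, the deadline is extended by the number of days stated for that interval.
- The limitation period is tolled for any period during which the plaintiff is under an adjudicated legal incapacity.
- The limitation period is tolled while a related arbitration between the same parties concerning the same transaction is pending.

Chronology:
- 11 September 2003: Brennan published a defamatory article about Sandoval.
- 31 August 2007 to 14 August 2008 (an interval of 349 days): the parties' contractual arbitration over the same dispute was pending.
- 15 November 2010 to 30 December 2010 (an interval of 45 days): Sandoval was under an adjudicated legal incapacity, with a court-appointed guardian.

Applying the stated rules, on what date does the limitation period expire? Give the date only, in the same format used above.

26 August 2010

The limitation period began to run on 11 September 2003.
The untolled deadline — 6 years after 11 September 2003 — is 11 September 2009.
Because the pending related arbitration ran from 31 August 2007 to 14 August 2008, the deadline is extended by 349 days to 26 August 2010.
The plaintiff's legal incapacity starting 15 November 2010 came too late — the period had run on 26 August 2010 — and so does not extend the deadline.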